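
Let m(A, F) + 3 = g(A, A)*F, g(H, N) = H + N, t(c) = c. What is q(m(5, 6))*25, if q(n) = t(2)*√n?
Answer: 50*√57 ≈ 377.49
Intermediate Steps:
m(A, F) = -3 + 2*A*F (m(A, F) = -3 + (A + A)*F = -3 + (2*A)*F = -3 + 2*A*F)
q(n) = 2*√n
q(m(5, 6))*25 = (2*√(-3 + 2*5*6))*25 = (2*√(-3 + 60))*25 = (2*√57)*25 = 50*√57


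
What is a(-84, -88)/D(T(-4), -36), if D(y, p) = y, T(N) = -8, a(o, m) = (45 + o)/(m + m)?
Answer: -39/1408 ≈ -0.027699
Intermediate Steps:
a(o, m) = (45 + o)/(2*m) (a(o, m) = (45 + o)/((2*m)) = (45 + o)*(1/(2*m)) = (45 + o)/(2*m))
a(-84, -88)/D(T(-4), -36) = ((½)*(45 - 84)/(-88))/(-8) = ((½)*(-1/88)*(-39))*(-⅛) = (39/176)*(-⅛) = -39/1408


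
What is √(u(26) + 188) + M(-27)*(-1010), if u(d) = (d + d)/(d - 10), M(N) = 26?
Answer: -26260 + 3*√85/2 ≈ -26246.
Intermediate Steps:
u(d) = 2*d/(-10 + d) (u(d) = (2*d)/(-10 + d) = 2*d/(-10 + d))
√(u(26) + 188) + M(-27)*(-1010) = √(2*26/(-10 + 26) + 188) + 26*(-1010) = √(2*26/16 + 188) - 26260 = √(2*26*(1/16) + 188) - 26260 = √(13/4 + 188) - 26260 = √(765/4) - 26260 = 3*√85/2 - 26260 = -26260 + 3*√85/2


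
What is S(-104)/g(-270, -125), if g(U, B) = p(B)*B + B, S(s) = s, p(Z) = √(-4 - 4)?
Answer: 104/1125 - 208*I*√2/1125 ≈ 0.092444 - 0.26147*I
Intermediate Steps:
p(Z) = 2*I*√2 (p(Z) = √(-8) = 2*I*√2)
g(U, B) = B + 2*I*B*√2 (g(U, B) = (2*I*√2)*B + B = 2*I*B*√2 + B = B + 2*I*B*√2)
S(-104)/g(-270, -125) = -104*(-1/(125*(1 + 2*I*√2))) = -104/(-125 - 250*I*√2)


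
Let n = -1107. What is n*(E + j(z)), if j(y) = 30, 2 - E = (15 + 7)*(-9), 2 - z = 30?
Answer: -254610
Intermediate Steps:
z = -28 (z = 2 - 1*30 = 2 - 30 = -28)
E = 200 (E = 2 - (15 + 7)*(-9) = 2 - 22*(-9) = 2 - 1*(-198) = 2 + 198 = 200)
n*(E + j(z)) = -1107*(200 + 30) = -1107*230 = -254610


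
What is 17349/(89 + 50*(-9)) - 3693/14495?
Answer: -252806928/5232695 ≈ -48.313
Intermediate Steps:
17349/(89 + 50*(-9)) - 3693/14495 = 17349/(89 - 450) - 3693*1/14495 = 17349/(-361) - 3693/14495 = 17349*(-1/361) - 3693/14495 = -17349/361 - 3693/14495 = -252806928/5232695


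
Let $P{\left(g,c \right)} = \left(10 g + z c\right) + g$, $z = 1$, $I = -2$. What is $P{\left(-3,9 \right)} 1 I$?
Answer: $48$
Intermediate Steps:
$P{\left(g,c \right)} = c + 11 g$ ($P{\left(g,c \right)} = \left(10 g + 1 c\right) + g = \left(10 g + c\right) + g = \left(c + 10 g\right) + g = c + 11 g$)
$P{\left(-3,9 \right)} 1 I = \left(9 + 11 \left(-3\right)\right) 1 \left(-2\right) = \left(9 - 33\right) \left(-2\right) = \left(-24\right) \left(-2\right) = 48$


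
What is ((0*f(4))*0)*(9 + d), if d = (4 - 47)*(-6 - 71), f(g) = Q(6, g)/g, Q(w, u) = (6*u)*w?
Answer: 0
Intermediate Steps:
Q(w, u) = 6*u*w
f(g) = 36 (f(g) = (6*g*6)/g = (36*g)/g = 36)
d = 3311 (d = -43*(-77) = 3311)
((0*f(4))*0)*(9 + d) = ((0*36)*0)*(9 + 3311) = (0*0)*3320 = 0*3320 = 0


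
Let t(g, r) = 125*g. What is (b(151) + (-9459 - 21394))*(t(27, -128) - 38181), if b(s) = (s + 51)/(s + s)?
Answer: 162150781812/151 ≈ 1.0738e+9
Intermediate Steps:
b(s) = (51 + s)/(2*s) (b(s) = (51 + s)/((2*s)) = (51 + s)*(1/(2*s)) = (51 + s)/(2*s))
(b(151) + (-9459 - 21394))*(t(27, -128) - 38181) = ((½)*(51 + 151)/151 + (-9459 - 21394))*(125*27 - 38181) = ((½)*(1/151)*202 - 30853)*(3375 - 38181) = (101/151 - 30853)*(-34806) = -4658702/151*(-34806) = 162150781812/151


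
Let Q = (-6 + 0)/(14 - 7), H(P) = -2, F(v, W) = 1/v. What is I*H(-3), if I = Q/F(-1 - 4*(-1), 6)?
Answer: 36/7 ≈ 5.1429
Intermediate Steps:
Q = -6/7 ≈ -0.85714
I = -18/7 (I = -6/(7*(1/(-1 - 4*(-1)))) = -6/(7*(1/(-1 + 4))) = -6/(7*(1/3)) = -6/(7*⅓) = -6/7*3 = -18/7 ≈ -2.5714)
I*H(-3) = -18/7*(-2) = 36/7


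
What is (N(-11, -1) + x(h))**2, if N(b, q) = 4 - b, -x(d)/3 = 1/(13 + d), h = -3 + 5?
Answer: 5476/25 ≈ 219.04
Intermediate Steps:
h = 2
x(d) = -3/(13 + d)
(N(-11, -1) + x(h))**2 = ((4 - 1*(-11)) - 3/(13 + 2))**2 = ((4 + 11) - 3/15)**2 = (15 - 3*1/15)**2 = (15 - 1/5)**2 = (74/5)**2 = 5476/25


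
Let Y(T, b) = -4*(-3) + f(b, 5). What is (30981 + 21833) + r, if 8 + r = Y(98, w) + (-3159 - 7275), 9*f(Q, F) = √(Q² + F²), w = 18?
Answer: 42384 + √349/9 ≈ 42386.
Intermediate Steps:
f(Q, F) = √(F² + Q²)/9 (f(Q, F) = √(Q² + F²)/9 = √(F² + Q²)/9)
Y(T, b) = 12 + √(25 + b²)/9 (Y(T, b) = -4*(-3) + √(5² + b²)/9 = 12 + √(25 + b²)/9)
r = -10430 + √349/9 (r = -8 + ((12 + √(25 + 18²)/9) + (-3159 - 7275)) = -8 + ((12 + √(25 + 324)/9) - 10434) = -8 + ((12 + √349/9) - 10434) = -8 + (-10422 + √349/9) = -10430 + √349/9 ≈ -10428.)
(30981 + 21833) + r = (30981 + 21833) + (-10430 + √349/9) = 52814 + (-10430 + √349/9) = 42384 + √349/9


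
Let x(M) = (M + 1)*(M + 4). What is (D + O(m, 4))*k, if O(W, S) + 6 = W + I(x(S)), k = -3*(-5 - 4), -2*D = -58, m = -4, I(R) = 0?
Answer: 513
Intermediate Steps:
x(M) = (1 + M)*(4 + M)
D = 29 (D = -1/2*(-58) = 29)
k = 27 (k = -3*(-9) = 27)
O(W, S) = -6 + W (O(W, S) = -6 + (W + 0) = -6 + W)
(D + O(m, 4))*k = (29 + (-6 - 4))*27 = (29 - 10)*27 = 19*27 = 513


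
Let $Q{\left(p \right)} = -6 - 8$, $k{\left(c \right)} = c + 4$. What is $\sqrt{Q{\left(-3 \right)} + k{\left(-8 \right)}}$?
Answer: $3 i \sqrt{2} \approx 4.2426 i$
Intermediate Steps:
$k{\left(c \right)} = 4 + c$
$Q{\left(p \right)} = -14$
$\sqrt{Q{\left(-3 \right)} + k{\left(-8 \right)}} = \sqrt{-14 + \left(4 - 8\right)} = \sqrt{-14 - 4} = \sqrt{-18} = 3 i \sqrt{2}$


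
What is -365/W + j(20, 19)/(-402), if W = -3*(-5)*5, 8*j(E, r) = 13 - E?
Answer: -78221/16080 ≈ -4.8645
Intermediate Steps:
j(E, r) = 13/8 - E/8 (j(E, r) = (13 - E)/8 = 13/8 - E/8)
W = 75 (W = 15*5 = 75)
-365/W + j(20, 19)/(-402) = -365/75 + (13/8 - 1/8*20)/(-402) = -365*1/75 + (13/8 - 5/2)*(-1/402) = -73/15 - 7/8*(-1/402) = -73/15 + 7/3216 = -78221/16080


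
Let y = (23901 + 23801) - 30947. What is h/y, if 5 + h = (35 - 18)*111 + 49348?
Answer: 10246/3351 ≈ 3.0576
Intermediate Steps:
h = 51230 (h = -5 + ((35 - 18)*111 + 49348) = -5 + (17*111 + 49348) = -5 + (1887 + 49348) = -5 + 51235 = 51230)
y = 16755 (y = 47702 - 30947 = 16755)
h/y = 51230/16755 = 51230*(1/16755) = 10246/3351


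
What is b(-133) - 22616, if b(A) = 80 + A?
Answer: -22669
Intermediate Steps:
b(-133) - 22616 = (80 - 133) - 22616 = -53 - 22616 = -22669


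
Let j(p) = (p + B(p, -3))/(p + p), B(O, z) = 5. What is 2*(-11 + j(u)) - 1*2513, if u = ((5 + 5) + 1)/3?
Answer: -27859/11 ≈ -2532.6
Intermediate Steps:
u = 11/3 (u = (10 + 1)*(⅓) = 11*(⅓) = 11/3 ≈ 3.6667)
j(p) = (5 + p)/(2*p) (j(p) = (p + 5)/(p + p) = (5 + p)/((2*p)) = (5 + p)*(1/(2*p)) = (5 + p)/(2*p))
2*(-11 + j(u)) - 1*2513 = 2*(-11 + (5 + 11/3)/(2*(11/3))) - 1*2513 = 2*(-11 + (½)*(3/11)*(26/3)) - 2513 = 2*(-11 + 13/11) - 2513 = 2*(-108/11) - 2513 = -216/11 - 2513 = -27859/11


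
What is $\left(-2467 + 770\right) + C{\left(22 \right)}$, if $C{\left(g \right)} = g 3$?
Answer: $-1631$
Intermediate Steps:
$C{\left(g \right)} = 3 g$
$\left(-2467 + 770\right) + C{\left(22 \right)} = \left(-2467 + 770\right) + 3 \cdot 22 = -1697 + 66 = -1631$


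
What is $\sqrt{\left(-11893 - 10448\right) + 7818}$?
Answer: $i \sqrt{14523} \approx 120.51 i$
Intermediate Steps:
$\sqrt{\left(-11893 - 10448\right) + 7818} = \sqrt{-22341 + 7818} = \sqrt{-14523} = i \sqrt{14523}$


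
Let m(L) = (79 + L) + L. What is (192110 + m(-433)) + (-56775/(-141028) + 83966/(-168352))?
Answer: 567806819104405/2967793232 ≈ 1.9132e+5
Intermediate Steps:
m(L) = 79 + 2*L
(192110 + m(-433)) + (-56775/(-141028) + 83966/(-168352)) = (192110 + (79 + 2*(-433))) + (-56775/(-141028) + 83966/(-168352)) = (192110 + (79 - 866)) + (-56775*(-1/141028) + 83966*(-1/168352)) = (192110 - 787) + (56775/141028 - 41983/84176) = 191323 - 285421531/2967793232 = 567806819104405/2967793232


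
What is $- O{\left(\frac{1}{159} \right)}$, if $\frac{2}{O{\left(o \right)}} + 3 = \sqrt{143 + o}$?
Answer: $- \frac{954}{21307} - \frac{2 \sqrt{3615342}}{21307} \approx -0.22325$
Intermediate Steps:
$O{\left(o \right)} = \frac{2}{-3 + \sqrt{143 + o}}$
$- O{\left(\frac{1}{159} \right)} = - \frac{2}{-3 + \sqrt{143 + \frac{1}{159}}} = - \frac{2}{-3 + \sqrt{\frac{22738}{159}}} = - \frac{2}{-3 + \frac{\sqrt{3615342}}{159}}$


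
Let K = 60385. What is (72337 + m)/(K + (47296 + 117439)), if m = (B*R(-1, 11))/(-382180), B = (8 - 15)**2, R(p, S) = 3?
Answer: 27645754513/86036361600 ≈ 0.32133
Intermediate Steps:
B = 49 (B = (-7)**2 = 49)
m = -147/382180 (m = (49*3)/(-382180) = 147*(-1/382180) = -147/382180 ≈ -0.00038464)
(72337 + m)/(K + (47296 + 117439)) = (72337 - 147/382180)/(60385 + (47296 + 117439)) = 27645754513/(382180*(60385 + 164735)) = (27645754513/382180)/225120 = (27645754513/382180)*(1/225120) = 27645754513/86036361600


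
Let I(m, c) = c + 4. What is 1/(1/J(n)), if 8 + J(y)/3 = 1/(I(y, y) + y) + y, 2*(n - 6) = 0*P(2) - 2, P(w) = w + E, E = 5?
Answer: -123/14 ≈ -8.7857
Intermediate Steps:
I(m, c) = 4 + c
P(w) = 5 + w (P(w) = w + 5 = 5 + w)
n = 5 (n = 6 + (0*(5 + 2) - 2)/2 = 6 + (0*7 - 2)/2 = 6 + (0 - 2)/2 = 6 + (½)*(-2) = 6 - 1 = 5)
J(y) = -24 + 3*y + 3/(4 + 2*y) (J(y) = -24 + 3*(1/((4 + y) + y) + y) = -24 + 3*(1/(4 + 2*y) + y) = -24 + 3*(y + 1/(4 + 2*y)) = -24 + (3*y + 3/(4 + 2*y)) = -24 + 3*y + 3/(4 + 2*y))
1/(1/J(n)) = 1/(1/(3*(-31 - 12*5 + 2*5²)/(2*(2 + 5)))) = 1/(1/((3/2)*(-31 - 60 + 2*25)/7)) = 1/(1/((3/2)*(⅐)*(-31 - 60 + 50))) = 1/(1/((3/2)*(⅐)*(-41))) = 1/(1/(-123/14)) = 1/(-14/123) = -123/14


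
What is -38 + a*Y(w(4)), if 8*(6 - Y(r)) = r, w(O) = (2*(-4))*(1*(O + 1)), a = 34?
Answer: 336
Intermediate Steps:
w(O) = -8 - 8*O (w(O) = -8*(1 + O) = -8 - 8*O)
Y(r) = 6 - r/8
-38 + a*Y(w(4)) = -38 + 34*(6 - (-8 - 8*4)/8) = -38 + 34*(6 - (-8 - 32)/8) = -38 + 34*(6 - ⅛*(-40)) = -38 + 34*(6 + 5) = -38 + 34*11 = -38 + 374 = 336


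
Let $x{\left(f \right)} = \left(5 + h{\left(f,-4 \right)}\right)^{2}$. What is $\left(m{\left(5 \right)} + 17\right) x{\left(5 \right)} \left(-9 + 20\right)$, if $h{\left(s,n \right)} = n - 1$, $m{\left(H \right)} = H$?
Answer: $0$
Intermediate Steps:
$h{\left(s,n \right)} = -1 + n$
$x{\left(f \right)} = 0$ ($x{\left(f \right)} = \left(5 - 5\right)^{2} = 0^{2} = 0$)
$\left(m{\left(5 \right)} + 17\right) x{\left(5 \right)} \left(-9 + 20\right) = \left(5 + 17\right) 0 \left(-9 + 20\right) = 22 \cdot 0 \cdot 11 = 0 \cdot 11 = 0$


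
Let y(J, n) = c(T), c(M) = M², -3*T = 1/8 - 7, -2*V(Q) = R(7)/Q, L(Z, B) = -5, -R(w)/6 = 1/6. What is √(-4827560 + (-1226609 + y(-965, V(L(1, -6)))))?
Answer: I*√3487198319/24 ≈ 2460.5*I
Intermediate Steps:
R(w) = -1 (R(w) = -6/6 = -6*⅙ = -1)
V(Q) = 1/(2*Q) (V(Q) = -(-1)/(2*Q) = 1/(2*Q))
T = 55/24 (T = -(1/8 - 7)/3 = -(⅛ - 7)/3 = -⅓*(-55/8) = 55/24 ≈ 2.2917)
y(J, n) = 3025/576 (y(J, n) = (55/24)² = 3025/576)
√(-4827560 + (-1226609 + y(-965, V(L(1, -6))))) = √(-4827560 + (-1226609 + 3025/576)) = √(-4827560 - 706523759/576) = √(-3487198319/576) = I*√3487198319/24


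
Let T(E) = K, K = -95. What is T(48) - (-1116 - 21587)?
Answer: 22608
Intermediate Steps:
T(E) = -95
T(48) - (-1116 - 21587) = -95 - (-1116 - 21587) = -95 - 1*(-22703) = -95 + 22703 = 22608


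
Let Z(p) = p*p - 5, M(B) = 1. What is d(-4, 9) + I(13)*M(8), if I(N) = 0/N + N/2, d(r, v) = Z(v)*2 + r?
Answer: 309/2 ≈ 154.50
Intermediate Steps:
Z(p) = -5 + p² (Z(p) = p² - 5 = -5 + p²)
d(r, v) = -10 + r + 2*v² (d(r, v) = (-5 + v²)*2 + r = (-10 + 2*v²) + r = -10 + r + 2*v²)
I(N) = N/2 (I(N) = 0 + N*(½) = 0 + N/2 = N/2)
d(-4, 9) + I(13)*M(8) = (-10 - 4 + 2*9²) + ((½)*13)*1 = (-10 - 4 + 2*81) + (13/2)*1 = (-10 - 4 + 162) + 13/2 = 148 + 13/2 = 309/2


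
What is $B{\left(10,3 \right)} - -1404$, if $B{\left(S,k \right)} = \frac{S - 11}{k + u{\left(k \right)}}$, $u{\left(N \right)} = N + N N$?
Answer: $\frac{21059}{15} \approx 1403.9$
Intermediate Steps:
$u{\left(N \right)} = N + N^{2}$
$B{\left(S,k \right)} = \frac{-11 + S}{k + k \left(1 + k\right)}$ ($B{\left(S,k \right)} = \frac{S - 11}{k + k \left(1 + k\right)} = \frac{-11 + S}{k + k \left(1 + k\right)}$)
$B{\left(10,3 \right)} - -1404 = \frac{-11 + 10}{3 \left(2 + 3\right)} - -1404 = \frac{1}{3} \cdot \frac{1}{5} \left(-1\right) + 1404 = - \frac{1}{15} + 1404 = \frac{21059}{15}$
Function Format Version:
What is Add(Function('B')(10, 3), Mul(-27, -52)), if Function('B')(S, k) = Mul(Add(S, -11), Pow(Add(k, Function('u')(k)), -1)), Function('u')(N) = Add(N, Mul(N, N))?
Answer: Rational(21059, 15) ≈ 1403.9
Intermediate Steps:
Function('u')(N) = Add(N, Pow(N, 2))
Function('B')(S, k) = Mul(Pow(Add(k, Mul(k, Add(1, k))), -1), Add(-11, S)) (Function('B')(S, k) = Mul(Add(S, -11), Pow(Add(k, Mul(k, Add(1, k))), -1)) = Mul(Add(-11, S), Pow(Add(k, Mul(k, Add(1, k))), -1)) = Mul(Pow(Add(k, Mul(k, Add(1, k))), -1), Add(-11, S)))
Add(Function('B')(10, 3), Mul(-27, -52)) = Add(Mul(Pow(3, -1), Pow(Add(2, 3), -1), Add(-11, 10)), Mul(-27, -52)) = Add(Mul(Rational(1, 3), Pow(5, -1), -1), 1404) = Add(Mul(Rational(1, 3), Rational(1, 5), -1), 1404) = Add(Rational(-1, 15), 1404) = Rational(21059, 15)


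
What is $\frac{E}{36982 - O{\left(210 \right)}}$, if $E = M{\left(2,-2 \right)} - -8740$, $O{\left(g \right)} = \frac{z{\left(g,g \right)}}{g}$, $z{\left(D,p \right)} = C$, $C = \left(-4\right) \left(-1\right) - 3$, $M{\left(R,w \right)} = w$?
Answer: $\frac{1834980}{7766219} \approx 0.23628$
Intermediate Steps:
$C = 1$ ($C = 4 - 3 = 1$)
$z{\left(D,p \right)} = 1$
$O{\left(g \right)} = \frac{1}{g}$ ($O{\left(g \right)} = 1 \frac{1}{g} = \frac{1}{g}$)
$E = 8738$ ($E = -2 - -8740 = -2 + 8740 = 8738$)
$\frac{E}{36982 - O{\left(210 \right)}} = \frac{8738}{36982 - \frac{1}{210}} = \frac{8738}{\frac{7766219}{210}} = 8738 \cdot \frac{210}{7766219} = \frac{1834980}{7766219}$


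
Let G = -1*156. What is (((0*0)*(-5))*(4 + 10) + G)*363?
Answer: -56628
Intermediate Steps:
G = -156
(((0*0)*(-5))*(4 + 10) + G)*363 = (((0*0)*(-5))*(4 + 10) - 156)*363 = ((0*(-5))*14 - 156)*363 = (0*14 - 156)*363 = (0 - 156)*363 = -156*363 = -56628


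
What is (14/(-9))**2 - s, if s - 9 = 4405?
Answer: -357338/81 ≈ -4411.6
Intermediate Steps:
s = 4414 (s = 9 + 4405 = 4414)
(14/(-9))**2 - s = (14/(-9))**2 - 1*4414 = (14*(-1/9))**2 - 4414 = (-14/9)**2 - 4414 = 196/81 - 4414 = -357338/81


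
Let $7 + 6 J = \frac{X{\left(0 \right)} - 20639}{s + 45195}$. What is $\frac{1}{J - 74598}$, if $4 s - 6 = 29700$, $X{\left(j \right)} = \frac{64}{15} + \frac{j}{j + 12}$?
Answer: $- \frac{9471870}{706594227817} \approx -1.3405 \cdot 10^{-5}$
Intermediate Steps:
$X{\left(j \right)} = \frac{64}{15} + \frac{j}{12 + j}$ ($X{\left(j \right)} = 64 \cdot \frac{1}{15} + \frac{j}{12 + j} = \frac{64}{15} + \frac{j}{12 + j}$)
$s = \frac{14853}{2}$ ($s = \frac{3}{2} + \frac{1}{4} \cdot 29700 = \frac{3}{2} + 7425 = \frac{14853}{2} \approx 7426.5$)
$J = - \frac{11669557}{9471870}$ ($J = - \frac{7}{6} + \frac{\left(\frac{768 + 79 \cdot 0}{15 \left(12 + 0\right)} - 20639\right) \frac{1}{\frac{14853}{2} + 45195}}{6} = - \frac{7}{6} + \frac{\left(\frac{768 + 0}{15 \cdot 12} - 20639\right) \frac{1}{\frac{105243}{2}}}{6} = - \frac{7}{6} + \frac{\left(\frac{1}{15} \cdot \frac{1}{12} \cdot 768 - 20639\right) \frac{2}{105243}}{6} = - \frac{7}{6} + \frac{\left(\frac{64}{15} - 20639\right) \frac{2}{105243}}{6} = - \frac{7}{6} + \frac{\left(- \frac{309521}{15}\right) \frac{2}{105243}}{6} = - \frac{7}{6} + \frac{1}{6} \left(- \frac{619042}{1578645}\right) = - \frac{7}{6} - \frac{309521}{4735935} = - \frac{11669557}{9471870} \approx -1.232$)
$\frac{1}{J - 74598} = \frac{1}{- \frac{11669557}{9471870} - 74598} = \frac{1}{- \frac{706594227817}{9471870}} = - \frac{9471870}{706594227817}$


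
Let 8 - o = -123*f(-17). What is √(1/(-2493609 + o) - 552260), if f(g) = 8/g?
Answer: 3*I*√110273970129872484853/42392201 ≈ 743.14*I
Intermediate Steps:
o = -848/17 (o = 8 - (-123)*8/(-17) = 8 - (-123)*8*(-1/17) = 8 - (-123)*(-8)/17 = 8 - 1*984/17 = 8 - 984/17 = -848/17 ≈ -49.882)
√(1/(-2493609 + o) - 552260) = √(1/(-2493609 - 848/17) - 552260) = √(1/(-42392201/17) - 552260) = √(-17/42392201 - 552260) = √(-23411516924277/42392201) = 3*I*√110273970129872484853/42392201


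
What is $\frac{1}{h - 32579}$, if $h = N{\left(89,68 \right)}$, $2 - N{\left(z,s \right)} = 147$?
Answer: $- \frac{1}{32724} \approx -3.0559 \cdot 10^{-5}$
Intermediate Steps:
$N{\left(z,s \right)} = -145$ ($N{\left(z,s \right)} = 2 - 147 = -145$)
$h = -145$
$\frac{1}{h - 32579} = \frac{1}{-145 - 32579} = \frac{1}{-32724} = - \frac{1}{32724}$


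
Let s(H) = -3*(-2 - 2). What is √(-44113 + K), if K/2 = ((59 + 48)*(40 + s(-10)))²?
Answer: √61872079 ≈ 7865.9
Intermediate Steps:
s(H) = 12 (s(H) = -3*(-4) = 12)
K = 61916192 (K = 2*((59 + 48)*(40 + 12))² = 2*(107*52)² = 2*5564² = 2*30958096 = 61916192)
√(-44113 + K) = √(-44113 + 61916192) = √61872079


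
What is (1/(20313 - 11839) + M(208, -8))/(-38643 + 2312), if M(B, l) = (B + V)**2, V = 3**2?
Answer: -399032187/307868894 ≈ -1.2961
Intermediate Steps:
V = 9
M(B, l) = (9 + B)**2 (M(B, l) = (B + 9)**2 = (9 + B)**2)
(1/(20313 - 11839) + M(208, -8))/(-38643 + 2312) = (1/(20313 - 11839) + (9 + 208)**2)/(-38643 + 2312) = (1/8474 + 217**2)/(-36331) = (1/8474 + 47089)*(-1/36331) = (399032187/8474)*(-1/36331) = -399032187/307868894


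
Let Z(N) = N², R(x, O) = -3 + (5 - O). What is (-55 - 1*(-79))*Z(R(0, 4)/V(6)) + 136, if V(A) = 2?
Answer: 160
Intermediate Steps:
R(x, O) = 2 - O
(-55 - 1*(-79))*Z(R(0, 4)/V(6)) + 136 = (-55 - 1*(-79))*((2 - 1*4)/2)² + 136 = (-55 + 79)*((2 - 4)*(½))² + 136 = 24*(-2*½)² + 136 = 24*(-1)² + 136 = 24*1 + 136 = 24 + 136 = 160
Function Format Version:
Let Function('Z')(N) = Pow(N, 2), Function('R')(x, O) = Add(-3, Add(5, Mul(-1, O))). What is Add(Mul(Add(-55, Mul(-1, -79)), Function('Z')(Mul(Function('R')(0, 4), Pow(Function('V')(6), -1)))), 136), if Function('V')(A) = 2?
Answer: 160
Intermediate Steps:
Function('R')(x, O) = Add(2, Mul(-1, O))
Add(Mul(Add(-55, Mul(-1, -79)), Function('Z')(Mul(Function('R')(0, 4), Pow(Function('V')(6), -1)))), 136) = Add(Mul(Add(-55, Mul(-1, -79)), Pow(Mul(Add(2, Mul(-1, 4)), Pow(2, -1)), 2)), 136) = Add(Mul(Add(-55, 79), Pow(Mul(Add(2, -4), Rational(1, 2)), 2)), 136) = Add(Mul(24, Pow(Mul(-2, Rational(1, 2)), 2)), 136) = Add(Mul(24, Pow(-1, 2)), 136) = Add(Mul(24, 1), 136) = Add(24, 136) = 160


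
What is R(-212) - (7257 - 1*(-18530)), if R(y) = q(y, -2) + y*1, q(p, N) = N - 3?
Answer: -26004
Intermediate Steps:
q(p, N) = -3 + N
R(y) = -5 + y (R(y) = (-3 - 2) + y*1 = -5 + y)
R(-212) - (7257 - 1*(-18530)) = (-5 - 212) - (7257 - 1*(-18530)) = -217 - (7257 + 18530) = -217 - 1*25787 = -217 - 25787 = -26004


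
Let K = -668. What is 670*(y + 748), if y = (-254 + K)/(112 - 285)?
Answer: 87318420/173 ≈ 5.0473e+5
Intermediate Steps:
y = 922/173 (y = (-254 - 668)/(112 - 285) = -922/(-173) = -922*(-1/173) = 922/173 ≈ 5.3295)
670*(y + 748) = 670*(922/173 + 748) = 670*(130326/173) = 87318420/173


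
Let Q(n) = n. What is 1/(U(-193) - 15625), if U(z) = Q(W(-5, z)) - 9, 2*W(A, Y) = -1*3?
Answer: -2/31271 ≈ -6.3957e-5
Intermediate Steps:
W(A, Y) = -3/2 (W(A, Y) = (-1*3)/2 = (½)*(-3) = -3/2)
U(z) = -21/2 (U(z) = -3/2 - 9 = -21/2)
1/(U(-193) - 15625) = 1/(-21/2 - 15625) = 1/(-31271/2) = -2/31271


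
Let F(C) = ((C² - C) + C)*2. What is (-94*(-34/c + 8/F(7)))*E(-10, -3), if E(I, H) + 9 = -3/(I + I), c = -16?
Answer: 1439187/784 ≈ 1835.7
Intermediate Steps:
E(I, H) = -9 - 3/(2*I) (E(I, H) = -9 - 3/(I + I) = -9 - 3*1/(2*I) = -9 - 3/(2*I))
F(C) = 2*C² (F(C) = C²*2 = 2*C²)
(-94*(-34/c + 8/F(7)))*E(-10, -3) = (-94*(-34/(-16) + 8/((2*7²))))*(-9 - 3/2/(-10)) = (-94*(-34*(-1/16) + 8/((2*49))))*(-9 - 3/2*(-⅒)) = (-94*(17/8 + 8/98))*(-9 + 3/20) = -94*(17/8 + 8*(1/98))*(-177/20) = -94*(17/8 + 4/49)*(-177/20) = -94*865/392*(-177/20) = -40655/196*(-177/20) = 1439187/784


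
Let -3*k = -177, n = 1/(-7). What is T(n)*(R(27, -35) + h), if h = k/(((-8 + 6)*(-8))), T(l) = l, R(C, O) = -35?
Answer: 501/112 ≈ 4.4732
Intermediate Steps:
n = -1/7 ≈ -0.14286
k = 59 (k = -1/3*(-177) = 59)
h = 59/16 (h = 59/(((-8 + 6)*(-8))) = 59/((-2*(-8))) = 59/16 ≈ 3.6875)
T(n)*(R(27, -35) + h) = -(-35 + 59/16)/7 = -1/7*(-501/16) = 501/112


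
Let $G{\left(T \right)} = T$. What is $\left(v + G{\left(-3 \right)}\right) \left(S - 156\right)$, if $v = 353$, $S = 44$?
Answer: $-39200$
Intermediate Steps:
$\left(v + G{\left(-3 \right)}\right) \left(S - 156\right) = \left(353 - 3\right) \left(44 - 156\right) = 350 \left(-112\right) = -39200$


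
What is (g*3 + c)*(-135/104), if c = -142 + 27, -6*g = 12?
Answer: 16335/104 ≈ 157.07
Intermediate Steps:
g = -2 (g = -⅙*12 = -2)
c = -115
(g*3 + c)*(-135/104) = (-2*3 - 115)*(-135/104) = (-6 - 115)*(-135/104) = -(-121)*135/104 = -121*(-135/104) = 16335/104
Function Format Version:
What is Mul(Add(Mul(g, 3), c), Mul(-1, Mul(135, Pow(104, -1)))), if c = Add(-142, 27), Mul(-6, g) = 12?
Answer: Rational(16335, 104) ≈ 157.07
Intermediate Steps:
g = -2 (g = Mul(Rational(-1, 6), 12) = -2)
c = -115
Mul(Add(Mul(g, 3), c), Mul(-1, Mul(135, Pow(104, -1)))) = Mul(Add(Mul(-2, 3), -115), Mul(-1, Mul(135, Pow(104, -1)))) = Mul(Add(-6, -115), Mul(-1, Mul(135, Rational(1, 104)))) = Mul(-121, Mul(-1, Rational(135, 104))) = Mul(-121, Rational(-135, 104)) = Rational(16335, 104)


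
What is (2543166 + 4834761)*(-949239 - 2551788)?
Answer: -25830321631029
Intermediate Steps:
(2543166 + 4834761)*(-949239 - 2551788) = 7377927*(-3501027) = -25830321631029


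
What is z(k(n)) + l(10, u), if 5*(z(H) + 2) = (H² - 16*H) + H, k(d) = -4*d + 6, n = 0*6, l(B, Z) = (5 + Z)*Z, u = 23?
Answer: 3156/5 ≈ 631.20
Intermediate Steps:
l(B, Z) = Z*(5 + Z)
n = 0
k(d) = 6 - 4*d
z(H) = -2 - 3*H + H²/5 (z(H) = -2 + ((H² - 16*H) + H)/5 = -2 + (H² - 15*H)/5 = -2 + (-3*H + H²/5) = -2 - 3*H + H²/5)
z(k(n)) + l(10, u) = (-2 - 3*(6 - 4*0) + (6 - 4*0)²/5) + 23*(5 + 23) = (-2 - 3*(6 + 0) + (6 + 0)²/5) + 23*28 = (-2 - 3*6 + (⅕)*6²) + 644 = (-2 - 18 + (⅕)*36) + 644 = (-2 - 18 + 36/5) + 644 = -64/5 + 644 = 3156/5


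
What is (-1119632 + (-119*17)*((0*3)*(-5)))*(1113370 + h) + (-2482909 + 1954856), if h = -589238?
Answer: -586835487477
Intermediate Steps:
(-1119632 + (-119*17)*((0*3)*(-5)))*(1113370 + h) + (-2482909 + 1954856) = (-1119632 + (-119*17)*((0*3)*(-5)))*(1113370 - 589238) + (-2482909 + 1954856) = (-1119632 - 0*(-5))*524132 - 528053 = (-1119632 - 2023*0)*524132 - 528053 = (-1119632 + 0)*524132 - 528053 = -1119632*524132 - 528053 = -586834959424 - 528053 = -586835487477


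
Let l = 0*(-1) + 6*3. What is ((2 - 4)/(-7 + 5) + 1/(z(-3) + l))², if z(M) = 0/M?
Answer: 361/324 ≈ 1.1142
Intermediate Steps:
z(M) = 0
l = 18 (l = 0 + 18 = 18)
((2 - 4)/(-7 + 5) + 1/(z(-3) + l))² = ((2 - 4)/(-7 + 5) + 1/(0 + 18))² = (-2/(-2) + 1/18)² = (-2*(-½) + 1/18)² = (1 + 1/18)² = (19/18)² = 361/324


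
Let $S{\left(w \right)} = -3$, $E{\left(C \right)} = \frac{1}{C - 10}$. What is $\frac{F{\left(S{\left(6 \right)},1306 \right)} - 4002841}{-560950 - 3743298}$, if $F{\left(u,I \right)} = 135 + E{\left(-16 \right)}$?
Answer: $\frac{104070357}{111910448} \approx 0.92994$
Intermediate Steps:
$E{\left(C \right)} = \frac{1}{-10 + C}$
$F{\left(u,I \right)} = \frac{3509}{26}$ ($F{\left(u,I \right)} = 135 + \frac{1}{-10 - 16} = 135 + \frac{1}{-26} = 135 - \frac{1}{26} = \frac{3509}{26}$)
$\frac{F{\left(S{\left(6 \right)},1306 \right)} - 4002841}{-560950 - 3743298} = \frac{\frac{3509}{26} - 4002841}{-560950 - 3743298} = - \frac{104070357}{26 \left(-4304248\right)} = \left(- \frac{104070357}{26}\right) \left(- \frac{1}{4304248}\right) = \frac{104070357}{111910448}$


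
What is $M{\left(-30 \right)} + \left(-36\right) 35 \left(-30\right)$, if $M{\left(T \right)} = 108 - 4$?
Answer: $37904$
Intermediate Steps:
$M{\left(T \right)} = 104$ ($M{\left(T \right)} = 108 - 4 = 104$)
$M{\left(-30 \right)} + \left(-36\right) 35 \left(-30\right) = 104 + \left(-36\right) 35 \left(-30\right) = 104 - -37800 = 104 + 37800 = 37904$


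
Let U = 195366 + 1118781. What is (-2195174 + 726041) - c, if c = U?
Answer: -2783280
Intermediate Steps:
U = 1314147
c = 1314147
(-2195174 + 726041) - c = (-2195174 + 726041) - 1*1314147 = -1469133 - 1314147 = -2783280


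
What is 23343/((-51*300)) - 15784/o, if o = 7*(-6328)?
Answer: -33021097/28238700 ≈ -1.1694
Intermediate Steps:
o = -44296
23343/((-51*300)) - 15784/o = 23343/((-51*300)) - 15784/(-44296) = 23343/(-15300) - 15784*(-1/44296) = 23343*(-1/15300) + 1973/5537 = -7781/5100 + 1973/5537 = -33021097/28238700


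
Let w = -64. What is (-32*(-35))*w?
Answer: -71680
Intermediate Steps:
(-32*(-35))*w = -32*(-35)*(-64) = 1120*(-64) = -71680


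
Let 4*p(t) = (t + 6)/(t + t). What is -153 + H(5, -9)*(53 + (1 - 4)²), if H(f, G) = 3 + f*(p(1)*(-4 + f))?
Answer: 1217/4 ≈ 304.25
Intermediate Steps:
p(t) = (6 + t)/(8*t) (p(t) = ((t + 6)/(t + t))/4 = ((6 + t)/((2*t)))/4 = ((6 + t)*(1/(2*t)))/4 = ((6 + t)/(2*t))/4 = (6 + t)/(8*t))
H(f, G) = 3 + f*(-7/2 + 7*f/8) (H(f, G) = 3 + f*(((⅛)*(6 + 1)/1)*(-4 + f)) = 3 + f*(((⅛)*1*7)*(-4 + f)) = 3 + f*(7*(-4 + f)/8) = 3 + f*(-7/2 + 7*f/8))
-153 + H(5, -9)*(53 + (1 - 4)²) = -153 + (3 - 7/2*5 + (7/8)*5²)*(53 + (1 - 4)²) = -153 + (3 - 35/2 + (7/8)*25)*(53 + (-3)²) = -153 + (3 - 35/2 + 175/8)*(53 + 9) = -153 + (59/8)*62 = -153 + 1829/4 = 1217/4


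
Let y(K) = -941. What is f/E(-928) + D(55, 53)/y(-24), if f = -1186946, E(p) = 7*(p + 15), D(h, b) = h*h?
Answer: 1097583411/6013931 ≈ 182.51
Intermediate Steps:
D(h, b) = h²
E(p) = 105 + 7*p (E(p) = 7*(15 + p) = 105 + 7*p)
f/E(-928) + D(55, 53)/y(-24) = -1186946/(105 + 7*(-928)) + 55²/(-941) = -1186946/(105 - 6496) + 3025*(-1/941) = -1186946/(-6391) - 3025/941 = -1186946*(-1/6391) - 3025/941 = 1186946/6391 - 3025/941 = 1097583411/6013931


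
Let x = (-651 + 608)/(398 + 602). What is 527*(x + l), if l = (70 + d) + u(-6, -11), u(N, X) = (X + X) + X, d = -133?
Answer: -50614661/1000 ≈ -50615.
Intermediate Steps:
u(N, X) = 3*X (u(N, X) = 2*X + X = 3*X)
x = -43/1000 ≈ -0.043000
l = -96 (l = (70 - 133) + 3*(-11) = -63 - 33 = -96)
527*(x + l) = 527*(-43/1000 - 96) = 527*(-96043/1000) = -50614661/1000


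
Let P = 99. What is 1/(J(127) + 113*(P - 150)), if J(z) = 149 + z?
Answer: -1/5487 ≈ -0.00018225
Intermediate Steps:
1/(J(127) + 113*(P - 150)) = 1/((149 + 127) + 113*(99 - 150)) = 1/(276 + 113*(-51)) = 1/(276 - 5763) = 1/(-5487) = -1/5487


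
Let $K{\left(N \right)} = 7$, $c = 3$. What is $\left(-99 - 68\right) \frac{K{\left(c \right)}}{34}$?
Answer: $- \frac{1169}{34} \approx -34.382$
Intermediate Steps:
$\left(-99 - 68\right) \frac{K{\left(c \right)}}{34} = \left(-99 - 68\right) \frac{7}{34} = - 167 \cdot 7 \cdot \frac{1}{34} = \left(-167\right) \frac{7}{34} = - \frac{1169}{34}$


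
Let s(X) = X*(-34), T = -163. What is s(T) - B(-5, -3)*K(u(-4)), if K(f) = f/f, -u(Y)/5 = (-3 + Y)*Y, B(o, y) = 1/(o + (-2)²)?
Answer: 5543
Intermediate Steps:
B(o, y) = 1/(4 + o) (B(o, y) = 1/(o + 4) = 1/(4 + o))
s(X) = -34*X
u(Y) = -5*Y*(-3 + Y) (u(Y) = -5*(-3 + Y)*Y = -5*Y*(-3 + Y))
K(f) = 1
s(T) - B(-5, -3)*K(u(-4)) = -34*(-163) - 1/(4 - 5) = 5542 - 1/(-1) = 5542 - (-1) = 5542 - 1*(-1) = 5542 + 1 = 5543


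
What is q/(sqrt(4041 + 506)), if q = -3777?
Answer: -3777*sqrt(4547)/4547 ≈ -56.012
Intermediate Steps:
q/(sqrt(4041 + 506)) = -3777/sqrt(4041 + 506) = -3777*sqrt(4547)/4547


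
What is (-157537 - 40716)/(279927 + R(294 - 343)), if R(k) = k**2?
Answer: -198253/282328 ≈ -0.70221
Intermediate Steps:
(-157537 - 40716)/(279927 + R(294 - 343)) = (-157537 - 40716)/(279927 + (294 - 343)**2) = -198253/(279927 + (-49)**2) = -198253/(279927 + 2401) = -198253/282328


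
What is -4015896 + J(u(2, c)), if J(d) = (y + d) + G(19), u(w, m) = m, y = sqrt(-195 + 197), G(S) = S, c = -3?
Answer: -4015880 + sqrt(2) ≈ -4.0159e+6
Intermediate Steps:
y = sqrt(2) ≈ 1.4142
J(d) = 19 + d + sqrt(2) (J(d) = (sqrt(2) + d) + 19 = (d + sqrt(2)) + 19 = 19 + d + sqrt(2))
-4015896 + J(u(2, c)) = -4015896 + (19 - 3 + sqrt(2)) = -4015896 + (16 + sqrt(2)) = -4015880 + sqrt(2)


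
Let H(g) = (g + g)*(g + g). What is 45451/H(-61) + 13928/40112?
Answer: 126902179/37314188 ≈ 3.4009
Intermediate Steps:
H(g) = 4*g² (H(g) = (2*g)*(2*g) = 4*g²)
45451/H(-61) + 13928/40112 = 45451/((4*(-61)²)) + 13928/40112 = 45451/((4*3721)) + 13928*(1/40112) = 45451/14884 + 1741/5014 = 126902179/37314188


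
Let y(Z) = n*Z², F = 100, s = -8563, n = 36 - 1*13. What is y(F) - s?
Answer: 238563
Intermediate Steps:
n = 23 (n = 36 - 13 = 23)
y(Z) = 23*Z²
y(F) - s = 23*100² - 1*(-8563) = 23*10000 + 8563 = 230000 + 8563 = 238563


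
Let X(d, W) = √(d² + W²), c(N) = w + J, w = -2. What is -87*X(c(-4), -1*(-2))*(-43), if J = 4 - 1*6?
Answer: 7482*√5 ≈ 16730.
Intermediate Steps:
J = -2 (J = 4 - 6 = -2)
c(N) = -4 (c(N) = -2 - 2 = -4)
X(d, W) = √(W² + d²)
-87*X(c(-4), -1*(-2))*(-43) = -87*√((-1*(-2))² + (-4)²)*(-43) = -87*√(2² + 16)*(-43) = -87*√(4 + 16)*(-43) = -174*√5*(-43) = 7482*√5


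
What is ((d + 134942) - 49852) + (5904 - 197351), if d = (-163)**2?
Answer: -79788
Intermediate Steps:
d = 26569
((d + 134942) - 49852) + (5904 - 197351) = ((26569 + 134942) - 49852) + (5904 - 197351) = (161511 - 49852) - 191447 = 111659 - 191447 = -79788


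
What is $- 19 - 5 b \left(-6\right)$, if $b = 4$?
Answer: $-2280$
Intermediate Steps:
$- 19 - 5 b \left(-6\right) = - 19 \left(-5\right) 4 \left(-6\right) = - 19 \left(\left(-20\right) \left(-6\right)\right) = \left(-19\right) 120 = -2280$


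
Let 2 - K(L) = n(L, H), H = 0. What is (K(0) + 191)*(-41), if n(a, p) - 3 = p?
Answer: -7790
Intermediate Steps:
n(a, p) = 3 + p
K(L) = -1 (K(L) = 2 - (3 + 0) = 2 - 1*3 = 2 - 3 = -1)
(K(0) + 191)*(-41) = (-1 + 191)*(-41) = 190*(-41) = -7790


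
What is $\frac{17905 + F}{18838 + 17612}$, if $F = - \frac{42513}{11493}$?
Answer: $\frac{34289942}{69819975} \approx 0.49112$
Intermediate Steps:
$F = - \frac{14171}{3831}$ ($F = \left(-42513\right) \frac{1}{11493} = - \frac{14171}{3831} \approx -3.699$)
$\frac{17905 + F}{18838 + 17612} = \frac{17905 - \frac{14171}{3831}}{18838 + 17612} = \frac{68579884}{3831 \cdot 36450} = \frac{68579884}{3831} \cdot \frac{1}{36450} = \frac{34289942}{69819975}$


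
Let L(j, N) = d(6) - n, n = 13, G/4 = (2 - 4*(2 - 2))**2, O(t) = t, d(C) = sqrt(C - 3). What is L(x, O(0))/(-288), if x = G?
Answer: 13/288 - sqrt(3)/288 ≈ 0.039125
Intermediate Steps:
d(C) = sqrt(-3 + C)
G = 16 (G = 4*(2 - 4*(2 - 2))**2 = 4*(2 - 4*0)**2 = 4*(2 + 0)**2 = 4*2**2 = 4*4 = 16)
x = 16
L(j, N) = -13 + sqrt(3) (L(j, N) = sqrt(-3 + 6) - 1*13 = sqrt(3) - 13 = -13 + sqrt(3))
L(x, O(0))/(-288) = (-13 + sqrt(3))/(-288) = (-13 + sqrt(3))*(-1/288) = 13/288 - sqrt(3)/288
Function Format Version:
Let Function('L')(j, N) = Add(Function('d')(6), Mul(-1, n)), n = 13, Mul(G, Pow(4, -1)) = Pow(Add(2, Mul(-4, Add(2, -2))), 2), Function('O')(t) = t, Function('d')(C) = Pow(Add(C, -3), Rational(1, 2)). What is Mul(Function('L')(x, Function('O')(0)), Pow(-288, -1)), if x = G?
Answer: Add(Rational(13, 288), Mul(Rational(-1, 288), Pow(3, Rational(1, 2)))) ≈ 0.039125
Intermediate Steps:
Function('d')(C) = Pow(Add(-3, C), Rational(1, 2))
G = 16 (G = Mul(4, Pow(Add(2, Mul(-4, Add(2, -2))), 2)) = Mul(4, Pow(Add(2, Mul(-4, 0)), 2)) = Mul(4, Pow(Add(2, 0), 2)) = Mul(4, Pow(2, 2)) = Mul(4, 4) = 16)
x = 16
Function('L')(j, N) = Add(-13, Pow(3, Rational(1, 2))) (Function('L')(j, N) = Add(Pow(Add(-3, 6), Rational(1, 2)), Mul(-1, 13)) = Add(Pow(3, Rational(1, 2)), -13) = Add(-13, Pow(3, Rational(1, 2))))
Mul(Function('L')(x, Function('O')(0)), Pow(-288, -1)) = Mul(Add(-13, Pow(3, Rational(1, 2))), Pow(-288, -1)) = Mul(Add(-13, Pow(3, Rational(1, 2))), Rational(-1, 288)) = Add(Rational(13, 288), Mul(Rational(-1, 288), Pow(3, Rational(1, 2))))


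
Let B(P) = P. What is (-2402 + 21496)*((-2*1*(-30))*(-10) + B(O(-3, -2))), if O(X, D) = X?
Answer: -11513682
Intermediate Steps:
(-2402 + 21496)*((-2*1*(-30))*(-10) + B(O(-3, -2))) = (-2402 + 21496)*((-2*1*(-30))*(-10) - 3) = 19094*(-2*(-30)*(-10) - 3) = 19094*(60*(-10) - 3) = 19094*(-600 - 3) = 19094*(-603) = -11513682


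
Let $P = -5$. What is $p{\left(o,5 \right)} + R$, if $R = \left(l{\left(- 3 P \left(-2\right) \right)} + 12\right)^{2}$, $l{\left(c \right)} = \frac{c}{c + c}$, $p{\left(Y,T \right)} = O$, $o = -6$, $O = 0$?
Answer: $\frac{625}{4} \approx 156.25$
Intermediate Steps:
$p{\left(Y,T \right)} = 0$
$l{\left(c \right)} = \frac{1}{2}$ ($l{\left(c \right)} = \frac{c}{2 c} = \frac{1}{2 c} c = \frac{1}{2}$)
$R = \frac{625}{4}$ ($R = \left(\frac{1}{2} + 12\right)^{2} = \left(\frac{25}{2}\right)^{2} = \frac{625}{4} \approx 156.25$)
$p{\left(o,5 \right)} + R = 0 + \frac{625}{4} = \frac{625}{4}$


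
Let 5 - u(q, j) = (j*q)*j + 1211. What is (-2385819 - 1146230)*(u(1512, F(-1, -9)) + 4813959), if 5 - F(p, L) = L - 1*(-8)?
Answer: -16806622929729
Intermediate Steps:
F(p, L) = -3 - L (F(p, L) = 5 - (L - 1*(-8)) = 5 - (L + 8) = 5 - (8 + L) = 5 + (-8 - L) = -3 - L)
u(q, j) = -1206 - q*j² (u(q, j) = 5 - ((j*q)*j + 1211) = 5 - (q*j² + 1211) = 5 - (1211 + q*j²) = 5 + (-1211 - q*j²) = -1206 - q*j²)
(-2385819 - 1146230)*(u(1512, F(-1, -9)) + 4813959) = (-2385819 - 1146230)*((-1206 - 1*1512*(-3 - 1*(-9))²) + 4813959) = -3532049*((-1206 - 1*1512*(-3 + 9)²) + 4813959) = -3532049*((-1206 - 1*1512*6²) + 4813959) = -3532049*((-1206 - 1*1512*36) + 4813959) = -3532049*((-1206 - 54432) + 4813959) = -3532049*(-55638 + 4813959) = -3532049*4758321 = -16806622929729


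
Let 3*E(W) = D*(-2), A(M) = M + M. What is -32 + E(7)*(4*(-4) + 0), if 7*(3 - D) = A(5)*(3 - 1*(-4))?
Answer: -320/3 ≈ -106.67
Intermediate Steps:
A(M) = 2*M
D = -7 (D = 3 - 2*5*(3 - 1*(-4))/7 = 3 - 10*(3 + 4)/7 = 3 - 10*7/7 = 3 - ⅐*70 = 3 - 10 = -7)
E(W) = 14/3 (E(W) = (-7*(-2))/3 = (⅓)*14 = 14/3)
-32 + E(7)*(4*(-4) + 0) = -32 + 14*(4*(-4) + 0)/3 = -32 + 14*(-16 + 0)/3 = -32 + (14/3)*(-16) = -32 - 224/3 = -320/3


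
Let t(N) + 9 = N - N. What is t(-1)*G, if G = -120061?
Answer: 1080549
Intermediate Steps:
t(N) = -9 (t(N) = -9 + (N - N) = -9 + 0 = -9)
t(-1)*G = -9*(-120061) = 1080549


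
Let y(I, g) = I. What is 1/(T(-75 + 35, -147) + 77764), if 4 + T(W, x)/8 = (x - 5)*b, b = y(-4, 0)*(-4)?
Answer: 1/58276 ≈ 1.7160e-5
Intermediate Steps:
b = 16 (b = -4*(-4) = 16)
T(W, x) = -672 + 128*x (T(W, x) = -32 + 8*((x - 5)*16) = -32 + 8*((-5 + x)*16) = -32 + 8*(-80 + 16*x) = -32 + (-640 + 128*x) = -672 + 128*x)
1/(T(-75 + 35, -147) + 77764) = 1/((-672 + 128*(-147)) + 77764) = 1/((-672 - 18816) + 77764) = 1/(-19488 + 77764) = 1/58276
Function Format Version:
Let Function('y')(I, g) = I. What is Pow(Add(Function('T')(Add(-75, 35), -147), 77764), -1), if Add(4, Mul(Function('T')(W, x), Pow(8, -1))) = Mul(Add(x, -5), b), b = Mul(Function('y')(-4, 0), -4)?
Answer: Rational(1, 58276) ≈ 1.7160e-5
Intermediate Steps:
b = 16 (b = Mul(-4, -4) = 16)
Function('T')(W, x) = Add(-672, Mul(128, x)) (Function('T')(W, x) = Add(-32, Mul(8, Mul(Add(x, -5), 16))) = Add(-32, Mul(8, Mul(Add(-5, x), 16))) = Add(-32, Mul(8, Add(-80, Mul(16, x)))) = Add(-32, Add(-640, Mul(128, x))) = Add(-672, Mul(128, x)))
Pow(Add(Function('T')(Add(-75, 35), -147), 77764), -1) = Pow(Add(Add(-672, Mul(128, -147)), 77764), -1) = Pow(Add(Add(-672, -18816), 77764), -1) = Pow(Add(-19488, 77764), -1) = Pow(58276, -1) = Rational(1, 58276)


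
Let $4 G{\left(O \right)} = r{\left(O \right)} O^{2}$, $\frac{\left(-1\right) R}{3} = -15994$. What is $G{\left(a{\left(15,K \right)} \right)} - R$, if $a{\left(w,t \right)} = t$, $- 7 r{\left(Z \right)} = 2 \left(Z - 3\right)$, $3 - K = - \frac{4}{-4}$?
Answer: $- \frac{335872}{7} \approx -47982.0$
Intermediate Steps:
$K = 2$ ($K = 3 - - \frac{4}{-4} = 3 - \left(-4\right) \left(- \frac{1}{4}\right) = 3 - 1 = 2$)
$r{\left(Z \right)} = \frac{6}{7} - \frac{2 Z}{7}$ ($r{\left(Z \right)} = - \frac{2 \left(Z - 3\right)}{7} = - \frac{2 \left(-3 + Z\right)}{7} = - \frac{-6 + 2 Z}{7} = \frac{6}{7} - \frac{2 Z}{7}$)
$R = 47982$ ($R = \left(-3\right) \left(-15994\right) = 47982$)
$G{\left(O \right)} = \frac{O^{2} \left(\frac{6}{7} - \frac{2 O}{7}\right)}{4}$ ($G{\left(O \right)} = \frac{\left(\frac{6}{7} - \frac{2 O}{7}\right) O^{2}}{4} = \frac{O^{2} \left(\frac{6}{7} - \frac{2 O}{7}\right)}{4}$)
$G{\left(a{\left(15,K \right)} \right)} - R = \frac{2^{2} \left(3 - 2\right)}{14} - 47982 = \frac{1}{14} \cdot 4 \left(3 - 2\right) - 47982 = \frac{1}{14} \cdot 4 \cdot 1 - 47982 = \frac{2}{7} - 47982 = - \frac{335872}{7}$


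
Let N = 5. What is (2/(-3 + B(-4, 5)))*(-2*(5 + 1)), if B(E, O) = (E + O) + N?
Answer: -8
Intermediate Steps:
B(E, O) = 5 + E + O (B(E, O) = (E + O) + 5 = 5 + E + O)
(2/(-3 + B(-4, 5)))*(-2*(5 + 1)) = (2/(-3 + (5 - 4 + 5)))*(-2*(5 + 1)) = (2/(-3 + 6))*(-2*6) = (2/3)*(-12) = -8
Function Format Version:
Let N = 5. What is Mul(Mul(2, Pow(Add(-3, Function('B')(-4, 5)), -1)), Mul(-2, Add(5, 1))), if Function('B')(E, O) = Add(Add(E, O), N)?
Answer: -8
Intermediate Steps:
Function('B')(E, O) = Add(5, E, O) (Function('B')(E, O) = Add(Add(E, O), 5) = Add(5, E, O))
Mul(Mul(2, Pow(Add(-3, Function('B')(-4, 5)), -1)), Mul(-2, Add(5, 1))) = Mul(Mul(2, Pow(Add(-3, Add(5, -4, 5)), -1)), Mul(-2, Add(5, 1))) = Mul(Mul(2, Pow(Add(-3, 6), -1)), Mul(-2, 6)) = Mul(Mul(2, Pow(3, -1)), -12) = Mul(Mul(2, Rational(1, 3)), -12) = Mul(Rational(2, 3), -12) = -8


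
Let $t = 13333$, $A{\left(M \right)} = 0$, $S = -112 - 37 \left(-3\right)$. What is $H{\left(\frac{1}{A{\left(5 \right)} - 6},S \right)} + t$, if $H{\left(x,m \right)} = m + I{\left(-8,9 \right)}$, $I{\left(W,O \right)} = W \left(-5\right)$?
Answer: $13372$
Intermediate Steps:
$I{\left(W,O \right)} = - 5 W$
$S = -1$ ($S = -112 - -111 = -112 + 111 = -1$)
$H{\left(x,m \right)} = 40 + m$ ($H{\left(x,m \right)} = m - -40 = m + 40 = 40 + m$)
$H{\left(\frac{1}{A{\left(5 \right)} - 6},S \right)} + t = \left(40 - 1\right) + 13333 = 39 + 13333 = 13372$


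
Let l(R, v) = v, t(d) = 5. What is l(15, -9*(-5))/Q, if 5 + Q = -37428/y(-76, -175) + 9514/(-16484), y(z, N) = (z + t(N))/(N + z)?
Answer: -26333190/77432139233 ≈ -0.00034008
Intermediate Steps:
y(z, N) = (5 + z)/(N + z) (y(z, N) = (z + 5)/(N + z) = (5 + z)/(N + z))
Q = -77432139233/585182 (Q = -5 + (-37428*(-175 - 76)/(5 - 76) + 9514/(-16484)) = -5 + (-37428/(-71/(-251)) + 9514*(-1/16484)) = -5 + (-37428/((-1/251*(-71))) - 4757/8242) = -5 + (-37428/71/251 - 4757/8242) = -5 + (-37428*251/71 - 4757/8242) = -5 + (-9394428/71 - 4757/8242) = -5 - 77429213323/585182 = -77432139233/585182 ≈ -1.3232e+5)
l(15, -9*(-5))/Q = (-9*(-5))/(-77432139233/585182) = 45*(-585182/77432139233) = -26333190/77432139233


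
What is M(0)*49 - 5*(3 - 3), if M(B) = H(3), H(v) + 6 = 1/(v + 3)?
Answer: -1715/6 ≈ -285.83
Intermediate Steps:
H(v) = -6 + 1/(3 + v) (H(v) = -6 + 1/(v + 3) = -6 + 1/(3 + v))
M(B) = -35/6 (M(B) = (-17 - 6*3)/(3 + 3) = (-17 - 18)/6 = (1/6)*(-35) = -35/6)
M(0)*49 - 5*(3 - 3) = -35/6*49 - 5*(3 - 3) = -1715/6 - 5*0 = -1715/6 + 0 = -1715/6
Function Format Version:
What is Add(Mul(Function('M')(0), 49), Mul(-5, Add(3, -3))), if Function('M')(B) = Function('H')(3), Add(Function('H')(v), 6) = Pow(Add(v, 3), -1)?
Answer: Rational(-1715, 6) ≈ -285.83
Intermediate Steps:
Function('H')(v) = Add(-6, Pow(Add(3, v), -1)) (Function('H')(v) = Add(-6, Pow(Add(v, 3), -1)) = Add(-6, Pow(Add(3, v), -1)))
Function('M')(B) = Rational(-35, 6) (Function('M')(B) = Mul(Pow(Add(3, 3), -1), Add(-17, Mul(-6, 3))) = Mul(Pow(6, -1), Add(-17, -18)) = Mul(Rational(1, 6), -35) = Rational(-35, 6))
Add(Mul(Function('M')(0), 49), Mul(-5, Add(3, -3))) = Add(Mul(Rational(-35, 6), 49), Mul(-5, Add(3, -3))) = Add(Rational(-1715, 6), Mul(-5, 0)) = Add(Rational(-1715, 6), 0) = Rational(-1715, 6)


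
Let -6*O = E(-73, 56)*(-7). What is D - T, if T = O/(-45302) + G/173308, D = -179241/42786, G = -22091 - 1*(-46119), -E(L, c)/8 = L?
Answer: -60365743120777/13996725045774 ≈ -4.3129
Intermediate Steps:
E(L, c) = -8*L
G = 24028 (G = -22091 + 46119 = 24028)
O = 2044/3 (O = -(-8*(-73))*(-7)/6 = -292*(-7)/3 = -⅙*(-4088) = 2044/3 ≈ 681.33)
D = -59747/14262 (D = -179241*1/42786 = -59747/14262 ≈ -4.1892)
T = 363913477/2944199631 (T = (2044/3)/(-45302) + 24028/173308 = (2044/3)*(-1/45302) + 24028*(1/173308) = -1022/67953 + 6007/43327 = 363913477/2944199631 ≈ 0.12360)
D - T = -59747/14262 - 1*363913477/2944199631 = -59747/14262 - 363913477/2944199631 = -60365743120777/13996725045774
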